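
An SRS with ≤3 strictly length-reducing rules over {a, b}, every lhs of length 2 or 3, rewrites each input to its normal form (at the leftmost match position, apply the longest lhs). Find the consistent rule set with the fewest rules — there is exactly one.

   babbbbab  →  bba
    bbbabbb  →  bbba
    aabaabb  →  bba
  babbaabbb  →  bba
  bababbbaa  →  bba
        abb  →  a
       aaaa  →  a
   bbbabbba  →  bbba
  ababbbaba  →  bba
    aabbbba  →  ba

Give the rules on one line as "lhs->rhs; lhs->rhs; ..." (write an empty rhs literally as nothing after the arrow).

  | babbbbab => babbbab => babbab => babab => baab => bba
  | bbbabbb => bbbabb => bbbab => bbba
  | aabaabb => baaabb => baabb => bbab => bba
  | babbaabbb => babaabbb => baaabbb => baabbb => bbabb => bbab => bba

aa->a; aab->ba; ab->a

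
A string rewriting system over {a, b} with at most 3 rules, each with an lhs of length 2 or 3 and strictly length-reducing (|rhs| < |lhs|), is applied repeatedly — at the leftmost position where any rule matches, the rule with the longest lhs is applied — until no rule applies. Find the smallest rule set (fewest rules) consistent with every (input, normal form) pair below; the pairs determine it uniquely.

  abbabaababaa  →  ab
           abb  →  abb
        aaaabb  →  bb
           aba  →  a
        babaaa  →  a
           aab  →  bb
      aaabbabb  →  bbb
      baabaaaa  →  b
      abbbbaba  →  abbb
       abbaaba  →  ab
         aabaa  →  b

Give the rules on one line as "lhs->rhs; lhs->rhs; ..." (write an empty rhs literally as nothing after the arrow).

aa->b; ba->; baa->

  | abbabaababaa => abbaababaa => abbabaa => abbaa => ab
  | abb
  | aaaabb => baabb => bb
  | aba => a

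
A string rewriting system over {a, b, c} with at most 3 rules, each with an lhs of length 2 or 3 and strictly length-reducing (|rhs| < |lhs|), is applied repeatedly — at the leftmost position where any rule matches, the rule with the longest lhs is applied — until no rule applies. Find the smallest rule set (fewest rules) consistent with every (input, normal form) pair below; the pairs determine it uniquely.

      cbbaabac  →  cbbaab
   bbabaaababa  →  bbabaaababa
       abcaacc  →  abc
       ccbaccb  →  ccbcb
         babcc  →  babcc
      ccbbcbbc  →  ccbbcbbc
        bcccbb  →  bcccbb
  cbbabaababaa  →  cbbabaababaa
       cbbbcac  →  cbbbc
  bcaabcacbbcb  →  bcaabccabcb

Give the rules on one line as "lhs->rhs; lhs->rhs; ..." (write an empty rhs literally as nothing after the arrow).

  | cbbaabac => cbbaab
  | bbabaaababa
  | abcaacc => abcac => abc
  | ccbaccb => ccbcb

ac->; acb->ca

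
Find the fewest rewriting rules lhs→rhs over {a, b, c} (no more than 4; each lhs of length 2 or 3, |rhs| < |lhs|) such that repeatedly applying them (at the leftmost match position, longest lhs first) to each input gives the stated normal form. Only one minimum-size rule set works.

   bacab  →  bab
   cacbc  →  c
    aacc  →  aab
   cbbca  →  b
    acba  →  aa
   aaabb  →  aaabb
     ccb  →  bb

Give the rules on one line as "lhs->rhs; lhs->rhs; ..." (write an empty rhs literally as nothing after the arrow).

  | bacab => bab
  | cacbc => cbc => c
  | aacc => aab
  | cbbca => bca => b

ca->; cb->; cc->b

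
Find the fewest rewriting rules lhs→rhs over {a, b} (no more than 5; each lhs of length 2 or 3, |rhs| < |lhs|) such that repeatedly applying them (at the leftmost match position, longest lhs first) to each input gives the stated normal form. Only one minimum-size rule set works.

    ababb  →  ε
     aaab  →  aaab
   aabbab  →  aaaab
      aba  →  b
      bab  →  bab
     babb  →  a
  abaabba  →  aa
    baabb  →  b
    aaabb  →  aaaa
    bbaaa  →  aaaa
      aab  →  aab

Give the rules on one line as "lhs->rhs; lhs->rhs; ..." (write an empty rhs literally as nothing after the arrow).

aba->b; baa->bb; bb->a; bbb->

  | ababb => bbb => ε
  | aaab
  | aabbab => aaaab
  | aba => b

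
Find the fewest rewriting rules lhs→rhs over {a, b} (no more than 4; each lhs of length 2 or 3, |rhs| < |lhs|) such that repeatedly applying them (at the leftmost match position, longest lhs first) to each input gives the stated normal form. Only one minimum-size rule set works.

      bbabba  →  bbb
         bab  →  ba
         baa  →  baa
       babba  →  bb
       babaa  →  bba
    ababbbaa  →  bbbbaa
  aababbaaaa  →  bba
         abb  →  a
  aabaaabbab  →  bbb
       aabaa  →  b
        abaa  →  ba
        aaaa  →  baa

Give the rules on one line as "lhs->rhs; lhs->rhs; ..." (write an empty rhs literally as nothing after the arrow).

aaa->ba; ab->a; aba->b

  | bbabba => bbaba => bbb
  | bab => ba
  | baa
  | babba => baba => bb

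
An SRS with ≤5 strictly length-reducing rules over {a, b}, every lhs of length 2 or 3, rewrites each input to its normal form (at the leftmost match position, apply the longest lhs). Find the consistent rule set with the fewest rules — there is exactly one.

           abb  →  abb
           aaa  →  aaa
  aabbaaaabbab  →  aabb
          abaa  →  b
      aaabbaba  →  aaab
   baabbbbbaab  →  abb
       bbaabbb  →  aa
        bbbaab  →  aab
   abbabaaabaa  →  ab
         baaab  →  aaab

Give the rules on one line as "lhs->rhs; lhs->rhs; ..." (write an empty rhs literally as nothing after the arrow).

  | abb
  | aaa
  | aabbaaaabbab => aabaaaabbab => abbaaabbab => abaaabbab => bbaabbab => baabbab => aabbab => aabb
  | abaa => bba => b

aba->bb; ba->; baa->aa; bbb->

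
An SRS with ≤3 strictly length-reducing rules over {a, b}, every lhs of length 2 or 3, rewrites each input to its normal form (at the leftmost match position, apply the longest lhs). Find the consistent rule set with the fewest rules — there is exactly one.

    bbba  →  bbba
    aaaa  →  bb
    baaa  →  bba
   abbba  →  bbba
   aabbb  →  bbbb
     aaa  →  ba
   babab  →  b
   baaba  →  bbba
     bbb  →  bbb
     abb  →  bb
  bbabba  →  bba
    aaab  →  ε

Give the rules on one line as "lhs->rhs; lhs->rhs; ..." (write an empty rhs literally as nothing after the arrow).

aa->b; ab->b; bab->

  | bbba
  | aaaa => baa => bb
  | baaa => bba
  | abbba => bbba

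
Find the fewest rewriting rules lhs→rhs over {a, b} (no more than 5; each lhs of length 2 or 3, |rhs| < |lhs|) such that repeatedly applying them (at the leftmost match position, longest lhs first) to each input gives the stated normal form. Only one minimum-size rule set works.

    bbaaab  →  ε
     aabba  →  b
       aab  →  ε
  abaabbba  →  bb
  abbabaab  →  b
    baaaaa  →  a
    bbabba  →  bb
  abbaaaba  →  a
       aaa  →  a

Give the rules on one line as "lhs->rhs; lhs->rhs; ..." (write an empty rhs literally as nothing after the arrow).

aa->a; ab->; abb->bb; ba->

  | bbaaab => baab => ab => ε
  | aabba => abba => bba => b
  | aab => ab => ε
  | abaabbba => aabbba => abbba => bbba => bb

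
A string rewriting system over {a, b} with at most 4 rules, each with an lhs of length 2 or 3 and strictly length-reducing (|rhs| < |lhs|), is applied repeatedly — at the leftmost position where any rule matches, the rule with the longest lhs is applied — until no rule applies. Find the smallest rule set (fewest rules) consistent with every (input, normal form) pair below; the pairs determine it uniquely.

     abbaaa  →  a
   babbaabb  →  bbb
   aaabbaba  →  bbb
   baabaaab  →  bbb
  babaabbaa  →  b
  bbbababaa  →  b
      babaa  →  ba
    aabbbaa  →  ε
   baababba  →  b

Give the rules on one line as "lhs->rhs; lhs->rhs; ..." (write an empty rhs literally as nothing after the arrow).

  | abbaaa => abaa => a
  | babbaabb => bababb => bbb
  | aaabbaba => bbbbaba => bbbba => bbb
  | baabaaab => baaaab => bbbab => bbb

aaa->bb; aab->a; aba->; bba->b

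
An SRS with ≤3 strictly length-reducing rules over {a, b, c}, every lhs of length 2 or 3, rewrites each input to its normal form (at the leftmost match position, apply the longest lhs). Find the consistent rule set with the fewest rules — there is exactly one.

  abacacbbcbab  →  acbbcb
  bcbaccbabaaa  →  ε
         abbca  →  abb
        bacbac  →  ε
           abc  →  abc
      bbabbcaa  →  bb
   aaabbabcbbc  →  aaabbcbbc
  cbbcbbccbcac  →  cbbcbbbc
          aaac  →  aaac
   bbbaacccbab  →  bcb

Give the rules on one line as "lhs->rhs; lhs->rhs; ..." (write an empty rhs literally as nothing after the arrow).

ba->; ca->; cc->

  | abacacbbcbab => acacbbcbab => acbbcbab => acbbcb
  | bcbaccbabaaa => bcccbabaaa => bcbabaaa => bcbaaa => bcaa => ba => ε
  | abbca => abb
  | bacbac => cbac => cc => ε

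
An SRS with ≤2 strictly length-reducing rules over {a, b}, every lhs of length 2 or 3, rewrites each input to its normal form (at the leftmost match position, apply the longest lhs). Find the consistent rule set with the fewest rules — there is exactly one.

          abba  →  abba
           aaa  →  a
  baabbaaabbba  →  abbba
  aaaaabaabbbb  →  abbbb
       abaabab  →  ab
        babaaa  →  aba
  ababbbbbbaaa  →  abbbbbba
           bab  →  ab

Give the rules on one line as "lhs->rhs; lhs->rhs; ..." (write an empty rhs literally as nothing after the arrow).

  | abba
  | aaa => aa => a
  | baabbaaabbba => babbaaabbba => abbaaabbba => abbaabbba => abbabbba => ababbba => aabbba => abbba
  | aaaaabaabbbb => aaaabaabbbb => aaabaabbbb => aabaabbbb => abaabbbb => ababbbb => aabbbb => abbbb

aa->a; bab->ab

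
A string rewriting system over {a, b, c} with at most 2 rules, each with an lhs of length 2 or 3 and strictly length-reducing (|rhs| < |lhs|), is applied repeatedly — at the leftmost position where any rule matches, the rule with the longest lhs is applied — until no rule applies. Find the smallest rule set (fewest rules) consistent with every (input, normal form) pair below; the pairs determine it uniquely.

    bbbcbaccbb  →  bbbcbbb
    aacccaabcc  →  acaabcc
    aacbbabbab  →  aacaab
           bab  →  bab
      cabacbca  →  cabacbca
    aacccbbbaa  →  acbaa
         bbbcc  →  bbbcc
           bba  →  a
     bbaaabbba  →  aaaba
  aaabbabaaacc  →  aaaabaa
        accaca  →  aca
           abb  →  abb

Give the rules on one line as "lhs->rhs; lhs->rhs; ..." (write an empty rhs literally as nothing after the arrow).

acc->; bba->a

  | bbbcbaccbb => bbbcbbb
  | aacccaabcc => acaabcc
  | aacbbabbab => aacabbab => aacaab
  | bab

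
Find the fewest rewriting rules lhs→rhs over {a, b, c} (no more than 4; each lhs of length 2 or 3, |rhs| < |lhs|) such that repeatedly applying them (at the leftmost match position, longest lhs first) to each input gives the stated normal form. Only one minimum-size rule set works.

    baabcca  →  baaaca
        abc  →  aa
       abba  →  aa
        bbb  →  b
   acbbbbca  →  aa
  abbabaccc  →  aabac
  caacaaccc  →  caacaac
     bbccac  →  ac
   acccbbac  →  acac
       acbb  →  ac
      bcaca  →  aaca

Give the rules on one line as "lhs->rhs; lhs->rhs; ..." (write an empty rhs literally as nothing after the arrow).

  | baabcca => baaaca
  | abc => aa
  | abba => aa
  | bbb => b

bb->; bc->a; cc->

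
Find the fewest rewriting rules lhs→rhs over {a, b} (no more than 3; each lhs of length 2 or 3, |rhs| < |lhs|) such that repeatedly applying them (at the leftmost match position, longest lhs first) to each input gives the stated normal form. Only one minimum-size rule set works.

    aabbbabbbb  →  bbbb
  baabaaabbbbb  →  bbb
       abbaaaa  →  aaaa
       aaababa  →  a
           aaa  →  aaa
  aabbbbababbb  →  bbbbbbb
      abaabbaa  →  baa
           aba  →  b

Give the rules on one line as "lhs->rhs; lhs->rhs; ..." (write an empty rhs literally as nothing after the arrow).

  | aabbbabbbb => bbabbbb => bbbb
  | baabaaabbbbb => baaabbbbb => babbbb => bbb
  | abbaaaa => aaaa
  | aaababa => aaba => a

aab->; aba->b; abb->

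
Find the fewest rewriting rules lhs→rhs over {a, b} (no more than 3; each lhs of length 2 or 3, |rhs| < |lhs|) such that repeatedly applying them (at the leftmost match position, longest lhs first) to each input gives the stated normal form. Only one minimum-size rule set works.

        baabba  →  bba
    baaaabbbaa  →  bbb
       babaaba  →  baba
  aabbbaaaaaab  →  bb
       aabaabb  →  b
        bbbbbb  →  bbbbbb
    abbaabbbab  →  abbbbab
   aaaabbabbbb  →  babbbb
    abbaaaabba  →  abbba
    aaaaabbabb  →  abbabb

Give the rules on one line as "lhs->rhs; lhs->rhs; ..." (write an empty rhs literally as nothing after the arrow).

  | baabba => bba
  | baaaabbbaa => baabbbaa => bbbaa => bbb
  | babaaba => baba
  | aabbbaaaaaab => bbaaaaaab => bbaaaab => bbaab => bb

aa->; aab->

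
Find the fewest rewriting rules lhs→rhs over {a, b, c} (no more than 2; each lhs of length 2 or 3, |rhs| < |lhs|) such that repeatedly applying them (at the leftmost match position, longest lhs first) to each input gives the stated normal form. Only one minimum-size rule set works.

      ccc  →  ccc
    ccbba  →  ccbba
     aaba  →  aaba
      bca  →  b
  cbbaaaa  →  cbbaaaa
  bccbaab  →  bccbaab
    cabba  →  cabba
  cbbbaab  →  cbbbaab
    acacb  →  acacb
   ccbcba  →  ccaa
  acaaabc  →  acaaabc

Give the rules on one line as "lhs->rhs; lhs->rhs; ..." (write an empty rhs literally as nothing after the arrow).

  | ccc
  | ccbba
  | aaba
  | bca => b

bca->b; bcb->a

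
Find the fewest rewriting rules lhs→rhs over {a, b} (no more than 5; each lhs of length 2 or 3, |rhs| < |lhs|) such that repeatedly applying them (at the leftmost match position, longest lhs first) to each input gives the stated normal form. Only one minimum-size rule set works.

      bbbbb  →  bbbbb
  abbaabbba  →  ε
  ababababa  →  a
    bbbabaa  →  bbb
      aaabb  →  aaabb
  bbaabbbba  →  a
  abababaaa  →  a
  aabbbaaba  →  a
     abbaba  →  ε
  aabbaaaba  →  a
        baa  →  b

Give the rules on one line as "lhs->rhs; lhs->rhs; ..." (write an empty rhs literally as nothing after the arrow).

  | bbbbb
  | abbaabbba => abbbbba => abbbba => abbba => abba => aba => ε
  | ababababa => bababa => baba => ba => a
  | bbbabaa => bbbaa => bbb

aba->; ba->a; baa->b; bab->b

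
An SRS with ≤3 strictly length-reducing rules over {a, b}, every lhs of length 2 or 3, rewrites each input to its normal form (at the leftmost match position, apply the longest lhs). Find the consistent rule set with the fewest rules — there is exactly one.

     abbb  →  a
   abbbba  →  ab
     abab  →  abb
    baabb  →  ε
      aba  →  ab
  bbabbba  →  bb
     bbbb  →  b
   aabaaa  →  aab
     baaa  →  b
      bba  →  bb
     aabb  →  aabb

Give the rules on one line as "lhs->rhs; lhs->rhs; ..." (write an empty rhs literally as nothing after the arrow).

ba->b; bbb->

  | abbb => a
  | abbbba => aba => ab
  | abab => abb
  | baabb => babb => bbb => ε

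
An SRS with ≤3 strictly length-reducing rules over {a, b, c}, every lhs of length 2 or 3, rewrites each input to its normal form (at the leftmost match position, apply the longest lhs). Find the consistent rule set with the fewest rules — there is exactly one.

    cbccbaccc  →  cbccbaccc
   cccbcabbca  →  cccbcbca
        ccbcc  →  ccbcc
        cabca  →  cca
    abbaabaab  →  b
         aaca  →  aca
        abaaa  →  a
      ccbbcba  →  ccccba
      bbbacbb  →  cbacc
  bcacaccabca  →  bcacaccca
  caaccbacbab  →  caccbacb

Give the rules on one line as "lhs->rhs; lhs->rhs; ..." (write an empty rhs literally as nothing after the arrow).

aa->a; ab->; bb->c

  | cbccbaccc
  | cccbcabbca => cccbcbca
  | ccbcc
  | cabca => cca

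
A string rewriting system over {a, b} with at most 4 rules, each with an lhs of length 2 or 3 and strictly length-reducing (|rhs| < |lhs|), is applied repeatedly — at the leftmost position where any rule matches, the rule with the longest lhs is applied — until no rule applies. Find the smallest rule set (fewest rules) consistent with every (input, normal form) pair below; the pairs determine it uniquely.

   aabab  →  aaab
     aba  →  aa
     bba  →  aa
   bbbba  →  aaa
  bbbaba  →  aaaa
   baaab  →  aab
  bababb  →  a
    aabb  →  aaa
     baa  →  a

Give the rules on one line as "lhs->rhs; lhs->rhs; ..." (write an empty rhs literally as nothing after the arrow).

  | aabab => aaab
  | aba => aa
  | bba => aa
  | bbbba => aaba => aaa

aba->aa; ba->; bb->a; bbb->aa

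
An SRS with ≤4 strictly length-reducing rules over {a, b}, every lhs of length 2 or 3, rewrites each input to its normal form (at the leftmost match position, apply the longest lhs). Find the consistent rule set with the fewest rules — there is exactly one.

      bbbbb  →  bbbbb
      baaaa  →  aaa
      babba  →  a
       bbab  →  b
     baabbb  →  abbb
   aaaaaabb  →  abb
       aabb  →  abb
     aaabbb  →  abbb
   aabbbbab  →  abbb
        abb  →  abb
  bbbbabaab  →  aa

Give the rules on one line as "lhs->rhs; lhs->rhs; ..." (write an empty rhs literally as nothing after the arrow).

  | bbbbb
  | baaaa => aaa
  | babba => aaba => aba => a
  | bbab => b

aab->ab; ba->; bab->aa; bba->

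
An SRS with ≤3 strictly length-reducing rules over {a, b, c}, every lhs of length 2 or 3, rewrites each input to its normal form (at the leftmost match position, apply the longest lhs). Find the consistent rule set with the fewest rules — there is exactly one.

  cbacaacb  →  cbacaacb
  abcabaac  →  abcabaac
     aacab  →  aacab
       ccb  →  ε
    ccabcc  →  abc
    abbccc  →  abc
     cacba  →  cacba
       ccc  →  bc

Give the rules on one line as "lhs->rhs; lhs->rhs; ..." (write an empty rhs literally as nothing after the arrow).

  | cbacaacb
  | abcabaac
  | aacab
  | ccb => bb => ε

bab->ac; bb->; cc->b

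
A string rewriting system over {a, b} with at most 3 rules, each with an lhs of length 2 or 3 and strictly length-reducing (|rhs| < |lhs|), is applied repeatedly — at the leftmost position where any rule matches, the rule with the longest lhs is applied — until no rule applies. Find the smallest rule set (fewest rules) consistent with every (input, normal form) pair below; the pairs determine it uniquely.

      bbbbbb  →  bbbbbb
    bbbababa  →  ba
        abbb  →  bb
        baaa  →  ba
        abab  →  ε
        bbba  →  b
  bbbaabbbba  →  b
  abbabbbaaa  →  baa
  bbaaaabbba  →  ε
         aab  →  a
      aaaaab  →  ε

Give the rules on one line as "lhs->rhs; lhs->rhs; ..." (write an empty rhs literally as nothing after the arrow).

aaa->a; ab->; bba->ab

  | bbbbbb
  | bbbababa => babbaba => bbaba => abba => ba
  | abbb => bb
  | baaa => ba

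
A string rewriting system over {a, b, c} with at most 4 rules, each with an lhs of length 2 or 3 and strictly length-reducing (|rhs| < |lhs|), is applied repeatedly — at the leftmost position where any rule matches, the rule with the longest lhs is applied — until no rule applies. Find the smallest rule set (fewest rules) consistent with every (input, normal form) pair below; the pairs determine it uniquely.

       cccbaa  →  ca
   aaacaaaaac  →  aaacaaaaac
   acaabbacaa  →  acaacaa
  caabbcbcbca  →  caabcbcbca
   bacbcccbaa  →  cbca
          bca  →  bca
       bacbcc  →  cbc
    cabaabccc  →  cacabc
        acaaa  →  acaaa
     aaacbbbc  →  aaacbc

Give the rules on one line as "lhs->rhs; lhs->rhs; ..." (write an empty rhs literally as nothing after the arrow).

  | cccbaa => ccbaa => cbaa => cca => ca
  | aaacaaaaac
  | acaabbacaa => acaabacaa => acaaccaa => acaacaa
  | caabbcbcbca => caabcbcbca

ba->c; bb->b; cc->c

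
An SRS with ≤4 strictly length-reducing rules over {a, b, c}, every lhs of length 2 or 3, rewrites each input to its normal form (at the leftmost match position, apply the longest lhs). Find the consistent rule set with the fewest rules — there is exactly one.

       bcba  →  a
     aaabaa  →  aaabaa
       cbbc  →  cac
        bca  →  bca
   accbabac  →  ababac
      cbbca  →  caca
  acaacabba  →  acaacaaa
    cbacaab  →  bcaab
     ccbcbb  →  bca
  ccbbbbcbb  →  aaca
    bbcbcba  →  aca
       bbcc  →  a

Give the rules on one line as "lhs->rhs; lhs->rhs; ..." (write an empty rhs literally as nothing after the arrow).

  | bcba => bb => a
  | aaabaa
  | cbbc => cac
  | bca

bb->a; cba->b; cc->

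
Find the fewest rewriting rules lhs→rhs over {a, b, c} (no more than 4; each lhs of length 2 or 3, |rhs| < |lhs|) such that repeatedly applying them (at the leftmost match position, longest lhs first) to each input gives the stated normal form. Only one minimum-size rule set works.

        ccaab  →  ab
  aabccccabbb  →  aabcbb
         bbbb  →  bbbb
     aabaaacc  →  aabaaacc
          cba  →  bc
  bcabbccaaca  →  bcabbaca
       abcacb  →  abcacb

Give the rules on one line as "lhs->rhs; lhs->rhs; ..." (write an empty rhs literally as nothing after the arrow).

  | ccaab => ab
  | aabccccabbb => aabccbbb => aabcbb
  | bbbb
  | aabaaacc

cba->bc; cca->; ccb->c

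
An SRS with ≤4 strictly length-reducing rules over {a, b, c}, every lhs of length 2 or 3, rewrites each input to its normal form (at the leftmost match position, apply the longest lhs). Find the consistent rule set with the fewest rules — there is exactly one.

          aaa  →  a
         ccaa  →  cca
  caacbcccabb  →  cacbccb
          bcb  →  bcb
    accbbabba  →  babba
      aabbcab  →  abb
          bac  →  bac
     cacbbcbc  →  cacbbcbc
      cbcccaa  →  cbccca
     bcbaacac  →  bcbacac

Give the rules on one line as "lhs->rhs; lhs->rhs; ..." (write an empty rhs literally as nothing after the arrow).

aa->a; acc->ca; cab->

  | aaa => aa => a
  | ccaa => cca
  | caacbcccabb => cacbcccabb => cacbccb
  | bcb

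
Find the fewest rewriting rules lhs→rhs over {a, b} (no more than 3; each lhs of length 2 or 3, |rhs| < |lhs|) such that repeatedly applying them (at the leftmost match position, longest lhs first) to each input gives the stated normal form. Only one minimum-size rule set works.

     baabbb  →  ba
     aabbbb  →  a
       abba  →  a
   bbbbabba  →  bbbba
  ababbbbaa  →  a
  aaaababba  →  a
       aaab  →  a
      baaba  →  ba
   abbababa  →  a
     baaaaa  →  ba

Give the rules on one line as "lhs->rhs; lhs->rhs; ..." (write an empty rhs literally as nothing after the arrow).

  | baabbb => babbb => babb => bab => ba
  | aabbbb => abbbb => abbb => abb => ab => a
  | abba => aba => aa => a
  | bbbbabba => bbbbaba => bbbbaa => bbbba

aa->a; ab->a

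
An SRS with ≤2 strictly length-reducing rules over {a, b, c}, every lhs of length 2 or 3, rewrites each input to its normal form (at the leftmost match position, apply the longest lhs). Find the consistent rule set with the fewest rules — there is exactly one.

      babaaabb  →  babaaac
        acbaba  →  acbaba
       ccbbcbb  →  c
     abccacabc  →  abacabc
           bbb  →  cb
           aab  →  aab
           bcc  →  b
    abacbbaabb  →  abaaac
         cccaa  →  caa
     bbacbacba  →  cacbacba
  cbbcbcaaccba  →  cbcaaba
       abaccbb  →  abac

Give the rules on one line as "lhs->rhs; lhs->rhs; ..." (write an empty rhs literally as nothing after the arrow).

bb->c; cc->

  | babaaabb => babaaac
  | acbaba
  | ccbbcbb => bbcbb => ccbb => bb => c
  | abccacabc => abacabc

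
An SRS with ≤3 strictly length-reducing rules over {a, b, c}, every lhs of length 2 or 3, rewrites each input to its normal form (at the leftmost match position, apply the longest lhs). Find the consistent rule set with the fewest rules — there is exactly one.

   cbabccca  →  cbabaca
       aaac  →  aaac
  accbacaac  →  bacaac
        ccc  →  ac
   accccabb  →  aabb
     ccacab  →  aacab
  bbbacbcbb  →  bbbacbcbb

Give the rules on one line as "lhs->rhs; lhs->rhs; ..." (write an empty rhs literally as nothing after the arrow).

  | cbabccca => cbabaca
  | aaac
  | accbacaac => bacaac
  | ccc => ac

acc->; cc->a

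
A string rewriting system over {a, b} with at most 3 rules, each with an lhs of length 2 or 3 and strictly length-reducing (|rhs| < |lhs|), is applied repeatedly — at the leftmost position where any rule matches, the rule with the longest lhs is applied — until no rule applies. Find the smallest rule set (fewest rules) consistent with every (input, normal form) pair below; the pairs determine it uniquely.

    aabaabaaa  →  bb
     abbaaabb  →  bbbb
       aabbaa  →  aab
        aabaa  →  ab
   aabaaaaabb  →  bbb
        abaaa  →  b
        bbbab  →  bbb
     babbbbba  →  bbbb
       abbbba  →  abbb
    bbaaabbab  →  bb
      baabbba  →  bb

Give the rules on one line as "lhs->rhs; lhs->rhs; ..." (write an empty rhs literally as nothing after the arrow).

  | aabaabaaa => abbabaaa => abbaaa => aba => bb
  | abbaaabb => ababb => bbbb
  | aabbaa => aab
  | aabaa => abba => ab

aba->bb; ba->; baa->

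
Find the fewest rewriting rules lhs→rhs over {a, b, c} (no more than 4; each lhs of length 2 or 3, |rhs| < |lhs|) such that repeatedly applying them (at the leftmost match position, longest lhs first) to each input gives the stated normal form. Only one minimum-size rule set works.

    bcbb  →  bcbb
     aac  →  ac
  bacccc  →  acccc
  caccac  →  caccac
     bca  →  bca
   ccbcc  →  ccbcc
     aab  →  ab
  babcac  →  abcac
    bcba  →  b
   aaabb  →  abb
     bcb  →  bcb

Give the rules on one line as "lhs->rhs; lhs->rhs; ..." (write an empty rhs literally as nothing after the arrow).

aa->a; ba->a; cba->

  | bcbb
  | aac => ac
  | bacccc => acccc
  | caccac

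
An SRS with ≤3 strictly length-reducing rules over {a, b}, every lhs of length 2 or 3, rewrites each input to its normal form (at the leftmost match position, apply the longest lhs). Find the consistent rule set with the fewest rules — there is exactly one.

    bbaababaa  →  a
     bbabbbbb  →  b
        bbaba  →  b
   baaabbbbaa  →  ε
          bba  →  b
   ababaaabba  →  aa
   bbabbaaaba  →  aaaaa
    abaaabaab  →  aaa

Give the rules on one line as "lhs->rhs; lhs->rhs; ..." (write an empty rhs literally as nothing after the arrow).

ab->; ba->; bbb->aa

  | bbaababaa => bababaa => babaa => baa => a
  | bbabbbbb => bbbbbb => aabbb => abb => b
  | bbaba => bba => b
  | baaabbbbaa => aabbbbaa => abbbaa => bbaa => ba => ε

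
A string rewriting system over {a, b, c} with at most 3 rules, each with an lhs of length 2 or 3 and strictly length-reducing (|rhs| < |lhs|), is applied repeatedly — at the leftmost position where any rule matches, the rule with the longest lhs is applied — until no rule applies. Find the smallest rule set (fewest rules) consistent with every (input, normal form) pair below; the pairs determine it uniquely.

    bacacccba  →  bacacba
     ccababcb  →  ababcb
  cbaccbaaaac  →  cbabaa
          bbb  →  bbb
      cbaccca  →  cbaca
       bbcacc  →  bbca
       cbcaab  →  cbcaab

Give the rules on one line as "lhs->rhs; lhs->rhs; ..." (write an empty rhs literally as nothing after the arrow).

aac->; cc->

  | bacacccba => bacacba
  | ccababcb => ababcb
  | cbaccbaaaac => cbabaaaac => cbabaa
  | bbb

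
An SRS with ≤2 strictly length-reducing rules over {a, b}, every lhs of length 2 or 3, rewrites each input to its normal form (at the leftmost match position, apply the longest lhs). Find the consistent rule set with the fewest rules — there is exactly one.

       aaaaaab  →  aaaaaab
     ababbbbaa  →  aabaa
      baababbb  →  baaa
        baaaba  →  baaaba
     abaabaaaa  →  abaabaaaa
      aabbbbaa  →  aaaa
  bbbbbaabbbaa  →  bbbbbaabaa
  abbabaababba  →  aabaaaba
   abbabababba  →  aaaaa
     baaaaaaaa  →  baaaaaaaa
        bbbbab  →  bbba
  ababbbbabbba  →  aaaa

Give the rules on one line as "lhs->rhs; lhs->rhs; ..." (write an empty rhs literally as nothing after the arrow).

  | aaaaaab
  | ababbbbaa => aabbbaa => aabaa
  | baababbb => baaabb => baaa
  | baaaba

abb->a; bab->a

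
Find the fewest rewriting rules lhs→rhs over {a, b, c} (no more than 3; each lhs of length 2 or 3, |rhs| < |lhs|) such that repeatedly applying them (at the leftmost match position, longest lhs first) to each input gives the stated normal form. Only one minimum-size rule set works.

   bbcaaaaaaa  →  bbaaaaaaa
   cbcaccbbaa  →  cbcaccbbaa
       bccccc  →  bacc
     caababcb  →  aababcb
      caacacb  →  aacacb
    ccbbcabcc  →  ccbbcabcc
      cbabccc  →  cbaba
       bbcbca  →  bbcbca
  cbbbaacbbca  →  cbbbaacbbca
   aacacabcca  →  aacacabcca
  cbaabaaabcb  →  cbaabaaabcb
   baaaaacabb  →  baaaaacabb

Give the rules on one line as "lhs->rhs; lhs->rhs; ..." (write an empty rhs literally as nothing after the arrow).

caa->aa; ccc->a

  | bbcaaaaaaa => bbaaaaaaa
  | cbcaccbbaa
  | bccccc => bacc
  | caababcb => aababcb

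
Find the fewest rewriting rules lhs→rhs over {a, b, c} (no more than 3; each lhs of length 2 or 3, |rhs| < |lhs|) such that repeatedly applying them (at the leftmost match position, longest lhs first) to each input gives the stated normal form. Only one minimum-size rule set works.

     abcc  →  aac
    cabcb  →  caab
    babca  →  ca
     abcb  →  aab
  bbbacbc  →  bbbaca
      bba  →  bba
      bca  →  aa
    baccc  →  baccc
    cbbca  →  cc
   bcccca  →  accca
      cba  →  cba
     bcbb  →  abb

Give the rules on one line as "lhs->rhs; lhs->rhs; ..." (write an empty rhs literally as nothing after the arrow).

baa->c; bc->a

  | abcc => aac
  | cabcb => caab
  | babca => baaa => ca
  | abcb => aab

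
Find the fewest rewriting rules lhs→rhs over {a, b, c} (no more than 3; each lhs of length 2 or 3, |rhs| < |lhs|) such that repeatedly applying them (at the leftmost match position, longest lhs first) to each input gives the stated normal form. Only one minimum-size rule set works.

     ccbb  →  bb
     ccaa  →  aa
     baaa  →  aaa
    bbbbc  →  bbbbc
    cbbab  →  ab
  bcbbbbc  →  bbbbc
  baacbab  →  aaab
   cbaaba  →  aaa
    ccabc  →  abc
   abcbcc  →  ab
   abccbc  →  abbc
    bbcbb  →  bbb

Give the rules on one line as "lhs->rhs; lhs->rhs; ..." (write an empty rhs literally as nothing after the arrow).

  | ccbb => bb
  | ccaa => aa
  | baaa => aaa
  | bbbbc

ba->a; cb->; cc->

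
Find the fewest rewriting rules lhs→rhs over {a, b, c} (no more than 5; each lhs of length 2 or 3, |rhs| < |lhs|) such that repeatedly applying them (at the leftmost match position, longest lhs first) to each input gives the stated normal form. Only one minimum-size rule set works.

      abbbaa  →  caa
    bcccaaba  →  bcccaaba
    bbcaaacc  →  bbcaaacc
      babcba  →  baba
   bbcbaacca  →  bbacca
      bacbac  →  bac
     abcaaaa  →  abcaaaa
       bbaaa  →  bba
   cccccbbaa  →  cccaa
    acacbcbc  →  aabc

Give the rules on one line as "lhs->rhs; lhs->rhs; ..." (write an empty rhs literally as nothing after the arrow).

abb->cc; baa->ba; cac->a; cb->

  | abbbaa => ccbaa => caa
  | bcccaaba
  | bbcaaacc
  | babcba => baba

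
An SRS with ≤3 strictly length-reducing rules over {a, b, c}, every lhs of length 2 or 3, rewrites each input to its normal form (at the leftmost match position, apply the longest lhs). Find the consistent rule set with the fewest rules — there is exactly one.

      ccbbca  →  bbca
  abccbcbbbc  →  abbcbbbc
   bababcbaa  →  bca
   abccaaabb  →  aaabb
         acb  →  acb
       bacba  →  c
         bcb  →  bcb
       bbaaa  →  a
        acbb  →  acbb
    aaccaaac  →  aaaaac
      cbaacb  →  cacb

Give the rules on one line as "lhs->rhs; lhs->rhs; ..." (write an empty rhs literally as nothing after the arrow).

ba->; cc->

  | ccbbca => bbca
  | abccbcbbbc => abbcbbbc
  | bababcbaa => babcbaa => bcbaa => bca
  | abccaaabb => abaaabb => aaabb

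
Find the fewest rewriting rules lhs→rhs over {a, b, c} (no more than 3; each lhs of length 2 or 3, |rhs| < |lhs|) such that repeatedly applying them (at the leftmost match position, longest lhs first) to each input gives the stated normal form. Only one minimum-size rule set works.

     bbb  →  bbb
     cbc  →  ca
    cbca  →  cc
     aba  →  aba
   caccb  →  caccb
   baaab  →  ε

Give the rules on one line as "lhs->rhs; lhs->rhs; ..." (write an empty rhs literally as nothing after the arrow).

  | bbb
  | cbc => ca
  | cbca => caa => cc
  | aba

aa->c; aab->; bc->a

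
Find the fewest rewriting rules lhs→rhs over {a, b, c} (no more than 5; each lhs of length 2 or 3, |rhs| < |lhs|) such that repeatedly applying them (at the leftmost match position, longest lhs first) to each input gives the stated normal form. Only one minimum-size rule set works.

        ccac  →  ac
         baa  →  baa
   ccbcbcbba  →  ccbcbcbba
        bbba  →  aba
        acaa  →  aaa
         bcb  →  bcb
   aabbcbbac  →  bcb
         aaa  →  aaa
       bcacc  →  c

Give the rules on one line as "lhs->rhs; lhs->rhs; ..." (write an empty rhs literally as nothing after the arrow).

  | ccac => cac => ac
  | baa
  | ccbcbcbba
  | bbba => aba

aab->; bac->; bbb->ab; ca->a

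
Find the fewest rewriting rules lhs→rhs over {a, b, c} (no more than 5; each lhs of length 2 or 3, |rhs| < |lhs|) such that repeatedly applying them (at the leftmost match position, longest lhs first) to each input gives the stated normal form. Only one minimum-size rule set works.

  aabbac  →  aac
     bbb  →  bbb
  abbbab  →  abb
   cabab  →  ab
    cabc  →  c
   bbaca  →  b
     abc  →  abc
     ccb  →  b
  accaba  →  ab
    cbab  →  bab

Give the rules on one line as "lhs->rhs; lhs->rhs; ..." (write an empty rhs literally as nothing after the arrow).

  | aabbac => aac
  | bbb
  | abbbab => abb
  | cabab => ab

bba->; ca->b; cab->; cb->b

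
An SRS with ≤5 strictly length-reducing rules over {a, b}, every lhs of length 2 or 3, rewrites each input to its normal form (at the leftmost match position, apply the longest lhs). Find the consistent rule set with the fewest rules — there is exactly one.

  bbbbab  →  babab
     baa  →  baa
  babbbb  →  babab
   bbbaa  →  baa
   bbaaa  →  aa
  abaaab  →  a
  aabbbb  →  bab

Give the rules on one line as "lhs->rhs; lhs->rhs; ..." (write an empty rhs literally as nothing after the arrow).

aaa->aa; aab->b; bb->; bbb->ba

  | bbbbab => babab
  | baa
  | babbbb => babab
  | bbbaa => baaa => baa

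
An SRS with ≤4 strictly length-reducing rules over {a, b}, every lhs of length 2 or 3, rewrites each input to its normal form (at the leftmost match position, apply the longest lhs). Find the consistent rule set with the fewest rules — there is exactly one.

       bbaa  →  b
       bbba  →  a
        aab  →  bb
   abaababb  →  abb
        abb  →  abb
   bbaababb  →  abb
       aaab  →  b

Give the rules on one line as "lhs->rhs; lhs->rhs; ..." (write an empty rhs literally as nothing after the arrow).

aa->b; aaa->; ba->a

  | bbaa => baa => aa => b
  | bbba => bba => ba => a
  | aab => bb
  | abaababb => aaababb => babb => abb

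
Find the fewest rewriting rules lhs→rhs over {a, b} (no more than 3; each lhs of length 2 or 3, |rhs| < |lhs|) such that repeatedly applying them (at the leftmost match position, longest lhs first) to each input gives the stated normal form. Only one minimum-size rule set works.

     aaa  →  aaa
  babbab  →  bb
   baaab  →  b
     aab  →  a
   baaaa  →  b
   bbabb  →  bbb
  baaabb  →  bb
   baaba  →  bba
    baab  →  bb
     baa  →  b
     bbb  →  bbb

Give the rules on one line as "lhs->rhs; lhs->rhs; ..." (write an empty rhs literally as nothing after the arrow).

ab->; baa->b

  | aaa
  | babbab => bbab => bb
  | baaab => bab => b
  | aab => a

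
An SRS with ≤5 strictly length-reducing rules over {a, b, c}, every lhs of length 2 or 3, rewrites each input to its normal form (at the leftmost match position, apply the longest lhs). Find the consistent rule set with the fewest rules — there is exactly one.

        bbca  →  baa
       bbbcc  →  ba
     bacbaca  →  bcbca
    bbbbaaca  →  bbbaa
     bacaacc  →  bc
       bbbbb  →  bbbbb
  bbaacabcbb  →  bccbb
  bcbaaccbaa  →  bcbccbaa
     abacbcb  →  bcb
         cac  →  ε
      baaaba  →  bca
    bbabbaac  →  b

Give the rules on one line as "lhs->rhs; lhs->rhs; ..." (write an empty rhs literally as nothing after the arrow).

ab->c; ac->c; bbc->ba; cac->

  | bbca => baa
  | bbbcc => bbac => bbc => ba
  | bacbaca => bcbaca => bcbca
  | bbbbaaca => bbbbaca => bbbbca => bbbaa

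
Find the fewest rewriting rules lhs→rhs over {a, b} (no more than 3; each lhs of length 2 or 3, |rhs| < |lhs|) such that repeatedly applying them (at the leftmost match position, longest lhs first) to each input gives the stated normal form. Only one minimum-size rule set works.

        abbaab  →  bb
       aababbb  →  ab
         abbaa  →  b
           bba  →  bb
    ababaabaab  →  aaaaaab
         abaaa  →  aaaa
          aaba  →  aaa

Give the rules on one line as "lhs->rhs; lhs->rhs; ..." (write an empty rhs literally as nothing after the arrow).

  | abbaab => baab => bab => bb
  | aababbb => aaabbb => aabb => ab
  | abbaa => baa => ba => b
  | bba => bb

aba->aa; abb->b; ba->b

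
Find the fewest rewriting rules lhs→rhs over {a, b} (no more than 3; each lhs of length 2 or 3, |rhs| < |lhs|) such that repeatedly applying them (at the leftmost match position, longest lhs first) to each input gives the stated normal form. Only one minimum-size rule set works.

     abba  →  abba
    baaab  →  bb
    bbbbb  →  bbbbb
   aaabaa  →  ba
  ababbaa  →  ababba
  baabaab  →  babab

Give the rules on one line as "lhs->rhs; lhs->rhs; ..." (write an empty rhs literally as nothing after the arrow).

  | abba
  | baaab => bb
  | bbbbb
  | aaabaa => baa => ba

aa->a; aaa->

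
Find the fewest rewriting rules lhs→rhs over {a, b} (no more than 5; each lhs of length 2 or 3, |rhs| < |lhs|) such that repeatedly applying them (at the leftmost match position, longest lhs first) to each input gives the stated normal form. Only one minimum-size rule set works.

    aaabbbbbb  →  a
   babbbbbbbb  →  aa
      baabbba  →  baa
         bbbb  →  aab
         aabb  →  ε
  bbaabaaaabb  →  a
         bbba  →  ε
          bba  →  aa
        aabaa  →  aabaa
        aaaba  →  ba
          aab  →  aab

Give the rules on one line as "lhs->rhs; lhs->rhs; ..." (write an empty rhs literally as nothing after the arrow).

  | aaabbbbbb => bbbbbb => aabbb => aaaa => a
  | babbbbbbbb => bbbbbbbb => aabbbbb => aaaabb => abb => aa
  | baabbba => baaaaa => baa
  | bbbb => aab

aaa->; bab->b; bb->a; bbb->aa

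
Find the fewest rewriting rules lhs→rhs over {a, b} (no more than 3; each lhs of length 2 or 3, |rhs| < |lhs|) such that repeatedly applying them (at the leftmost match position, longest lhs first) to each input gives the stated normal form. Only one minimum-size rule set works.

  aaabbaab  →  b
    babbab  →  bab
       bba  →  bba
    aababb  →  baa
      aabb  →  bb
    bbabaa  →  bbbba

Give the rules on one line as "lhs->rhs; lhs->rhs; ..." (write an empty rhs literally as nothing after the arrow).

aab->b; aba->bb; abb->aa

  | aaabbaab => abbaab => aaaab => aab => b
  | babbab => baaab => bab
  | bba
  | aababb => babb => baa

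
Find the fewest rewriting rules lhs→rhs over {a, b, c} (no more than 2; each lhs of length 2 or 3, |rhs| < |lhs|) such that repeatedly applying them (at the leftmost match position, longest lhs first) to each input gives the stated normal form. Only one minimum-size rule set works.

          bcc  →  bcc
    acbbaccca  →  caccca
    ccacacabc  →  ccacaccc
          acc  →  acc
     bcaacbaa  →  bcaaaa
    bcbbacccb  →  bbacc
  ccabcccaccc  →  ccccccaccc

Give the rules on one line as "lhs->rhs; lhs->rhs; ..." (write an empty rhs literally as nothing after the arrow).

  | bcc
  | acbbaccca => abaccca => caccca
  | ccacacabc => ccacaccc
  | acc

ab->c; cb->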